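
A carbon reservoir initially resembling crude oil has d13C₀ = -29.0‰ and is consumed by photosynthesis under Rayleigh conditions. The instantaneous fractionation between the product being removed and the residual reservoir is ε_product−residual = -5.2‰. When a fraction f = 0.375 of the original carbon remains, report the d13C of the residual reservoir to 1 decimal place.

-24.0‰

Rayleigh residual: δ_res = (δ₀ + 1000)·f^(α−1) − 1000
α = ε/1000 + 1 = 0.99480, so α − 1 = -0.00520
f^(α−1) = 0.375^(-0.00520) = 1.005113
δ_res = (-29.0 + 1000) × 1.005113 − 1000 = 975.965 − 1000 = -24.03‰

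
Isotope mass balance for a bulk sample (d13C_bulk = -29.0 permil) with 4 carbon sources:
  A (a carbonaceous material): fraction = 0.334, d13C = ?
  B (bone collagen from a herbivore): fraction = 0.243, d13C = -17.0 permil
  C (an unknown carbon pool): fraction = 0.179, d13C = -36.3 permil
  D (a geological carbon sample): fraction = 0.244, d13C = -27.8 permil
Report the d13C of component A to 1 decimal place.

-34.7 permil

Isotope mass balance: δ_bulk = Σ fᵢ·δᵢ.
-29.0 = 0.334×δ_A + 0.243×(-17.0) + 0.179×(-36.3) + 0.244×(-27.8)
0.334·δ_A = -29.0 − (-17.412) = -11.588
δ_A = -11.588 / 0.334 = -34.69 permil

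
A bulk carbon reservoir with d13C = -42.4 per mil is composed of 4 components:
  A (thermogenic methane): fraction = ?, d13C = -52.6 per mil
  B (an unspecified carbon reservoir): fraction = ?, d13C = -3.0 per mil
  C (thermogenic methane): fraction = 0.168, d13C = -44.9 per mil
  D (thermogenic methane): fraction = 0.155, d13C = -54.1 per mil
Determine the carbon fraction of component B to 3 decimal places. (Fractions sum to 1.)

0.184

Let f_B and f_A be the unknown fractions; fractions sum to 1 so f_B + f_A = 0.677.
Mass balance: Σ fᵢ·δᵢ = δ_bulk ⇒ f_B·(-3.0) + f_A·(-52.6) = -42.4 − (-15.929) = -26.471
Substitute f_A = 0.677 − f_B:
f_B·(-3.0 − -52.6) = -26.471 − 0.677×(-52.6) = 9.139
f_B = 9.139 / 49.6 = 0.1843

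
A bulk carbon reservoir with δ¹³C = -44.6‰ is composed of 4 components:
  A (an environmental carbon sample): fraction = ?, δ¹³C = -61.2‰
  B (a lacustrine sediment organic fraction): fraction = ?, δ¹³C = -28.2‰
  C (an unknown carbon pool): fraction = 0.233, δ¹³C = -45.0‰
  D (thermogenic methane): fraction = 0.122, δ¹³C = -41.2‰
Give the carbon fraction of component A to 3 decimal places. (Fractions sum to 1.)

Let f_A and f_B be the unknown fractions; fractions sum to 1 so f_A + f_B = 0.645.
Mass balance: Σ fᵢ·δᵢ = δ_bulk ⇒ f_A·(-61.2) + f_B·(-28.2) = -44.6 − (-15.511) = -29.089
Substitute f_B = 0.645 − f_A:
f_A·(-61.2 − -28.2) = -29.089 − 0.645×(-28.2) = -10.900
f_A = -10.900 / -33.0 = 0.3303

0.330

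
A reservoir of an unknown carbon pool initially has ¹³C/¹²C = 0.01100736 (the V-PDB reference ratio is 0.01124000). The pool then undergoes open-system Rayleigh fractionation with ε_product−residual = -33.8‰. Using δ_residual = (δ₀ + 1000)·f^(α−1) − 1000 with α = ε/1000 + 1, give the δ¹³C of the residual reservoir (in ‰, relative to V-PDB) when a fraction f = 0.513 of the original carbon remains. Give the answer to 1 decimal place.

δ₀ = (0.01100736/0.01124000 − 1)×1000 = (0.979302 − 1)×1000 = -20.698‰
α − 1 = ε/1000 = -0.0338
f^(α−1) = 0.513^(-0.0338) = 1.022817
δ_res = (-20.698 + 1000) × 1.022817 − 1000 = 1001.647 − 1000 = 1.65‰

1.6‰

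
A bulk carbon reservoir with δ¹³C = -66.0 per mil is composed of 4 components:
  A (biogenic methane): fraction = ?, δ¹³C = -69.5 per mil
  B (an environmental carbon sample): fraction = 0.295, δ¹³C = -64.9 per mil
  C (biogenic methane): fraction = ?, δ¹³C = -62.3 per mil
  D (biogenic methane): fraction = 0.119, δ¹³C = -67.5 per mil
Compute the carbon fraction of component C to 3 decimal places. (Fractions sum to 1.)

Let f_C and f_A be the unknown fractions; fractions sum to 1 so f_C + f_A = 0.586.
Mass balance: Σ fᵢ·δᵢ = δ_bulk ⇒ f_C·(-62.3) + f_A·(-69.5) = -66.0 − (-27.178) = -38.822
Substitute f_A = 0.586 − f_C:
f_C·(-62.3 − -69.5) = -38.822 − 0.586×(-69.5) = 1.905
f_C = 1.905 / 7.2 = 0.2646

0.265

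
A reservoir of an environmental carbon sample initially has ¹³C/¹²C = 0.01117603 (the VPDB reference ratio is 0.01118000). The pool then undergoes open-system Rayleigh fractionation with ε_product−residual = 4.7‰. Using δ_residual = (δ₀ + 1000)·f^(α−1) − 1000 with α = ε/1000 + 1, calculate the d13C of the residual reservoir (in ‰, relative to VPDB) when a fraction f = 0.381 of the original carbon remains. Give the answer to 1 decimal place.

δ₀ = (0.01117603/0.01118000 − 1)×1000 = (0.999645 − 1)×1000 = -0.355‰
α − 1 = ε/1000 = 0.0047
f^(α−1) = 0.381^(0.0047) = 0.995475
δ_res = (-0.355 + 1000) × 0.995475 − 1000 = 995.121 − 1000 = -4.88‰

-4.9‰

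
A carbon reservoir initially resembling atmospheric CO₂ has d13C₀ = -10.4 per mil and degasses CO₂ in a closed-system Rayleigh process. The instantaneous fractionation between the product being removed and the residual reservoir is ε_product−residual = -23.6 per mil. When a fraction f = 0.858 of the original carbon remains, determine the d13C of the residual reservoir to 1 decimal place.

Rayleigh residual: δ_res = (δ₀ + 1000)·f^(α−1) − 1000
α = ε/1000 + 1 = 0.97640, so α − 1 = -0.02360
f^(α−1) = 0.858^(-0.02360) = 1.003621
δ_res = (-10.4 + 1000) × 1.003621 − 1000 = 993.183 − 1000 = -6.82 per mil

-6.8 per mil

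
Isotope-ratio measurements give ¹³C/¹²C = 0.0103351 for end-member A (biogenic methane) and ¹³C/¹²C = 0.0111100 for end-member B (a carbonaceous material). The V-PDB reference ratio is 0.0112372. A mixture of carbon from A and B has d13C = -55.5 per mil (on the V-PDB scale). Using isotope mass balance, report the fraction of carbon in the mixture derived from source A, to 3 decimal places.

δ_A = (0.0103351/0.0112372 − 1)×1000 = (0.919722 − 1)×1000 = -80.278 per mil
δ_B = (0.0111100/0.0112372 − 1)×1000 = (0.988680 − 1)×1000 = -11.320 per mil
f_A = (δ_mix − δ_B)/(δ_A − δ_B) = (-55.5 − (-11.320))/(-80.278 − (-11.320))
f_A = -44.180 / -68.958 = 0.6407

0.641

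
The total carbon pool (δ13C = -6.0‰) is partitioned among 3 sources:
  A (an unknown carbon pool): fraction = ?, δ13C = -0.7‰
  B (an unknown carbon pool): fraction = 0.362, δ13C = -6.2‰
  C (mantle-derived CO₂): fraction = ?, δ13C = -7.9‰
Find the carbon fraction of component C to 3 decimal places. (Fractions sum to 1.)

Let f_C and f_A be the unknown fractions; fractions sum to 1 so f_C + f_A = 0.638.
Mass balance: Σ fᵢ·δᵢ = δ_bulk ⇒ f_C·(-7.9) + f_A·(-0.7) = -6.0 − (-2.244) = -3.756
Substitute f_A = 0.638 − f_C:
f_C·(-7.9 − -0.7) = -3.756 − 0.638×(-0.7) = -3.309
f_C = -3.309 / -7.2 = 0.4596

0.460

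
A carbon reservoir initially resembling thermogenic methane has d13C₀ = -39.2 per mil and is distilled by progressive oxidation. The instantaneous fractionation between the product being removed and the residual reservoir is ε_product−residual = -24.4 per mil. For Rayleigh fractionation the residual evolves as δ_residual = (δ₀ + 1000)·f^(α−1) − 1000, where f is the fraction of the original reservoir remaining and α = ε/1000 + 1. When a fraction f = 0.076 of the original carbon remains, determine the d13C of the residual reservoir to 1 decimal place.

23.2 per mil

Rayleigh residual: δ_res = (δ₀ + 1000)·f^(α−1) − 1000
α = ε/1000 + 1 = 0.97560, so α − 1 = -0.02440
f^(α−1) = 0.076^(-0.02440) = 1.064898
δ_res = (-39.2 + 1000) × 1.064898 − 1000 = 1023.154 − 1000 = 23.15 per mil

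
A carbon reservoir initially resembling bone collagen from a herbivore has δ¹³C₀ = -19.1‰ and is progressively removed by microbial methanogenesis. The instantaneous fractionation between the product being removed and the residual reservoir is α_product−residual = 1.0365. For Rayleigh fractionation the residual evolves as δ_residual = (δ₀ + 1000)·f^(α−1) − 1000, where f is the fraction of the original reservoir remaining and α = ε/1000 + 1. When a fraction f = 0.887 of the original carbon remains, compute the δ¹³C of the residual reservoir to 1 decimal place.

-23.4‰

Rayleigh residual: δ_res = (δ₀ + 1000)·f^(α−1) − 1000
α − 1 = 0.03650
f^(α−1) = 0.887^(0.03650) = 0.995633
δ_res = (-19.1 + 1000) × 0.995633 − 1000 = 976.616 − 1000 = -23.38‰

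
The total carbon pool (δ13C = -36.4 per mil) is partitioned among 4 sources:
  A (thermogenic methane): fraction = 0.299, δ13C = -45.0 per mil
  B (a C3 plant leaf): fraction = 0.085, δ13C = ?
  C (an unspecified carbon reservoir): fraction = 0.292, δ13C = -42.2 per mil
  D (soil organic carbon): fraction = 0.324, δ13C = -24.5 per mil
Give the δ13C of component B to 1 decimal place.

-31.6 per mil

Isotope mass balance: δ_bulk = Σ fᵢ·δᵢ.
-36.4 = 0.299×(-45.0) + 0.085×δ_B + 0.292×(-42.2) + 0.324×(-24.5)
0.085·δ_B = -36.4 − (-33.715) = -2.685
δ_B = -2.685 / 0.085 = -31.58 per mil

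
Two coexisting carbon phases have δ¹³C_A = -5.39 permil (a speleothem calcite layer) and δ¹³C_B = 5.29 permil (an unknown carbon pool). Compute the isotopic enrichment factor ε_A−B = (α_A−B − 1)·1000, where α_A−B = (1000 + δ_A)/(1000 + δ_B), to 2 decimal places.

-10.62 permil

α_A−B = (1000 + -5.39) / (1000 + 5.29) = 994.61 / 1005.29 = 0.989376
ε_A−B = (0.989376 − 1) × 1000 = -10.624 permil
(The approximation ε ≈ δ_A − δ_B would give -10.68 permil.)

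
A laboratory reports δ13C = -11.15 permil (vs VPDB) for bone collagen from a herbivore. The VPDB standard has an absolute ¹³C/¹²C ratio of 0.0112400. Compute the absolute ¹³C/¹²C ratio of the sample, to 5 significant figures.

0.011115

R_sample = R_standard × (δ13C/1000 + 1)
R_sample = 0.0112400 × (-11.15/1000 + 1) = 0.0112400 × 0.988850
R_sample = 0.0111147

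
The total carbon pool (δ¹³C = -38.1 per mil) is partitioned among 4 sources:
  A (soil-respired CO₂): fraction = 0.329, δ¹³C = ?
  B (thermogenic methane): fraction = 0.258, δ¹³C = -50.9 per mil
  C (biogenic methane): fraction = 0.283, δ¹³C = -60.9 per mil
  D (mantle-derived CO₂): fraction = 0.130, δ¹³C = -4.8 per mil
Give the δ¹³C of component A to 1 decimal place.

Isotope mass balance: δ_bulk = Σ fᵢ·δᵢ.
-38.1 = 0.329×δ_A + 0.258×(-50.9) + 0.283×(-60.9) + 0.130×(-4.8)
0.329·δ_A = -38.1 − (-30.991) = -7.109
δ_A = -7.109 / 0.329 = -21.61 per mil

-21.6 per mil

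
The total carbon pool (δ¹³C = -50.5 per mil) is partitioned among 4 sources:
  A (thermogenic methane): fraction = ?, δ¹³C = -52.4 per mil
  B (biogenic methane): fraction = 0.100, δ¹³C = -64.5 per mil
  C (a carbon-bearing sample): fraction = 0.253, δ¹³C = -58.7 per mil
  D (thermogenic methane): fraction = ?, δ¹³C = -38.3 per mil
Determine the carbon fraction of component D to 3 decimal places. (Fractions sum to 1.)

0.334

Let f_D and f_A be the unknown fractions; fractions sum to 1 so f_D + f_A = 0.647.
Mass balance: Σ fᵢ·δᵢ = δ_bulk ⇒ f_D·(-38.3) + f_A·(-52.4) = -50.5 − (-21.301) = -29.199
Substitute f_A = 0.647 − f_D:
f_D·(-38.3 − -52.4) = -29.199 − 0.647×(-52.4) = 4.704
f_D = 4.704 / 14.1 = 0.3336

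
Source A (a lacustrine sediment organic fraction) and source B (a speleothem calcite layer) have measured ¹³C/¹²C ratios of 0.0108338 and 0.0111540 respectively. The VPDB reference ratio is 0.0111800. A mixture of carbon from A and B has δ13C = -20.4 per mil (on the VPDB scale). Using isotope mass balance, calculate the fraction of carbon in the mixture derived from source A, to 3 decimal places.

δ_A = (0.0108338/0.0111800 − 1)×1000 = (0.969034 − 1)×1000 = -30.966 per mil
δ_B = (0.0111540/0.0111800 − 1)×1000 = (0.997674 − 1)×1000 = -2.326 per mil
f_A = (δ_mix − δ_B)/(δ_A − δ_B) = (-20.4 − (-2.326))/(-30.966 − (-2.326))
f_A = -18.074 / -28.640 = 0.6311

0.631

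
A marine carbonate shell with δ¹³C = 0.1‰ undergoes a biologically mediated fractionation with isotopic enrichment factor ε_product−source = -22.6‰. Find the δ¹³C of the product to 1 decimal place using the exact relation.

-22.5‰

Exactly, δ_product = (δ_source + 1000)·(ε/1000 + 1) − 1000.
δ_product = (0.1 + 1000) × (-22.6/1000 + 1) − 1000
δ_product = -22.50‰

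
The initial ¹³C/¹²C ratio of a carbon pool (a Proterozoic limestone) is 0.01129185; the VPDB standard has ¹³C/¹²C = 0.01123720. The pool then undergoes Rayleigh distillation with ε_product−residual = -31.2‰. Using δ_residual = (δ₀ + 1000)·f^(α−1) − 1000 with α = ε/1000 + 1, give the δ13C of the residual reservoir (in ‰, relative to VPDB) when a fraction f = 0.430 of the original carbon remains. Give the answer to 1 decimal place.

31.7‰

δ₀ = (0.01129185/0.01123720 − 1)×1000 = (1.004863 − 1)×1000 = 4.863‰
α − 1 = ε/1000 = -0.0312
f^(α−1) = 0.430^(-0.0312) = 1.026682
δ_res = (4.863 + 1000) × 1.026682 − 1000 = 1031.675 − 1000 = 31.67‰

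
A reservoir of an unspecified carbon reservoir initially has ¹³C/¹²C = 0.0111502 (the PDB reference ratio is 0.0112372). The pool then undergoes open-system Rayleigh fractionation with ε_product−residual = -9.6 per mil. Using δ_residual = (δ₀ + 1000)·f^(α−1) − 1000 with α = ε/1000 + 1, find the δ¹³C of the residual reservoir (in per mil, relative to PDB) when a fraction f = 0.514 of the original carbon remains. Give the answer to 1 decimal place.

δ₀ = (0.0111502/0.0112372 − 1)×1000 = (0.992258 − 1)×1000 = -7.742 per mil
α − 1 = ε/1000 = -0.0096
f^(α−1) = 0.514^(-0.0096) = 1.006410
δ_res = (-7.742 + 1000) × 1.006410 − 1000 = 998.618 − 1000 = -1.38 per mil

-1.4 per mil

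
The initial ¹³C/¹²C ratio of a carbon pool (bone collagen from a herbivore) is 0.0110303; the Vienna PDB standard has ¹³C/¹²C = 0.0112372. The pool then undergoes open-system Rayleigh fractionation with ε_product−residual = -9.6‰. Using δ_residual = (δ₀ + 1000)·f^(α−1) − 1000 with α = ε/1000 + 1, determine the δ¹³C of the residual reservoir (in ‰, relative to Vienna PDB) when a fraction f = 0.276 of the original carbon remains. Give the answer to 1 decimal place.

-6.2‰

δ₀ = (0.0110303/0.0112372 − 1)×1000 = (0.981588 − 1)×1000 = -18.412‰
α − 1 = ε/1000 = -0.0096
f^(α−1) = 0.276^(-0.0096) = 1.012435
δ_res = (-18.412 + 1000) × 1.012435 − 1000 = 993.794 − 1000 = -6.21‰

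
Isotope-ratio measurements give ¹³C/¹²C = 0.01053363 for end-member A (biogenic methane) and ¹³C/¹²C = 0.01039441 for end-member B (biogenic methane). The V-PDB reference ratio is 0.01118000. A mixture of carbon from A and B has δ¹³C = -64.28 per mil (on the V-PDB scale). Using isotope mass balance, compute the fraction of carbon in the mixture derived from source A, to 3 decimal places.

0.481

δ_A = (0.01053363/0.01118000 − 1)×1000 = (0.942185 − 1)×1000 = -57.815 per mil
δ_B = (0.01039441/0.01118000 − 1)×1000 = (0.929733 − 1)×1000 = -70.267 per mil
f_A = (δ_mix − δ_B)/(δ_A − δ_B) = (-64.28 − (-70.267))/(-57.815 − (-70.267))
f_A = 5.987 / 12.453 = 0.4808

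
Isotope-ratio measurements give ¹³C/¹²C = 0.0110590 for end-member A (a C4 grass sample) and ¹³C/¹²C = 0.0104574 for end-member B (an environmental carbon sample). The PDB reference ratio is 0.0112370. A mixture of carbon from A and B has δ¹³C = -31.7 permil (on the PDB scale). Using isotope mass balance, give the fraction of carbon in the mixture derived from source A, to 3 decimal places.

0.704

δ_A = (0.0110590/0.0112370 − 1)×1000 = (0.984159 − 1)×1000 = -15.841 permil
δ_B = (0.0104574/0.0112370 − 1)×1000 = (0.930622 − 1)×1000 = -69.378 permil
f_A = (δ_mix − δ_B)/(δ_A − δ_B) = (-31.7 − (-69.378))/(-15.841 − (-69.378))
f_A = 37.678 / 53.537 = 0.7038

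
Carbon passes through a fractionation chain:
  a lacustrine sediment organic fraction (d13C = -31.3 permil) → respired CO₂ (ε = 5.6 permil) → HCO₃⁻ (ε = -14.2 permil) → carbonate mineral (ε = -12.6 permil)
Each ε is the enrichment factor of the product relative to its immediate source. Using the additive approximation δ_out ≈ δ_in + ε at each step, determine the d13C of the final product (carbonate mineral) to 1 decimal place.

-52.5 permil

step 1: δ ≈ -31.3 + (5.6) = -25.7 permil
step 2: δ ≈ -25.7 + (-14.2) = -39.9 permil
step 3: δ ≈ -39.9 + (-12.6) = -52.5 permil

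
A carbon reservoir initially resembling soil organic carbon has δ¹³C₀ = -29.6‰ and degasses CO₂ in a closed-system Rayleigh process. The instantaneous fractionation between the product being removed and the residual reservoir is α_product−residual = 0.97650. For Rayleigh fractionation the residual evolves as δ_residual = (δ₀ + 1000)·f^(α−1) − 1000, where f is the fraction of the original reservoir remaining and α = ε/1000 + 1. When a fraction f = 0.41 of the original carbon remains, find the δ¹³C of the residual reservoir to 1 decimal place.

-9.1‰

Rayleigh residual: δ_res = (δ₀ + 1000)·f^(α−1) − 1000
α − 1 = -0.02350
f^(α−1) = 0.41^(-0.02350) = 1.021174
δ_res = (-29.6 + 1000) × 1.021174 − 1000 = 990.947 − 1000 = -9.05‰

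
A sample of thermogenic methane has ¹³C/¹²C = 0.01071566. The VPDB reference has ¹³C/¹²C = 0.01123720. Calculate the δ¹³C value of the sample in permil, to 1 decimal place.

-46.4 permil

δ¹³C = (R_sample / R_standard − 1) × 1000
R_sample / R_standard = 0.01071566 / 0.01123720 = 0.953588
δ¹³C = (0.953588 − 1) × 1000 = -46.41 permil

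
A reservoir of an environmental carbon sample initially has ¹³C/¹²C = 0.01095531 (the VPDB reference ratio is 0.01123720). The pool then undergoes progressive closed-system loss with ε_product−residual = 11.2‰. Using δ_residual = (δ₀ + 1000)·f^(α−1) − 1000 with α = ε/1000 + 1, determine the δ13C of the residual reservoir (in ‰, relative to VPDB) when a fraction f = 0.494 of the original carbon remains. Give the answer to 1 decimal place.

-32.8‰

δ₀ = (0.01095531/0.01123720 − 1)×1000 = (0.974915 − 1)×1000 = -25.085‰
α − 1 = ε/1000 = 0.0112
f^(α−1) = 0.494^(0.0112) = 0.992133
δ_res = (-25.085 + 1000) × 0.992133 − 1000 = 967.245 − 1000 = -32.76‰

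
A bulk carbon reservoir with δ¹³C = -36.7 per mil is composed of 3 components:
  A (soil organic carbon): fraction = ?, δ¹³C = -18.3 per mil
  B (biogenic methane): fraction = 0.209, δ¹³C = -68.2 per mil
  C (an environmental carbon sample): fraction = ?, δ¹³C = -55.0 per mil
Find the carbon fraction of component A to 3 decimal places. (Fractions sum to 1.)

0.574

Let f_A and f_C be the unknown fractions; fractions sum to 1 so f_A + f_C = 0.791.
Mass balance: Σ fᵢ·δᵢ = δ_bulk ⇒ f_A·(-18.3) + f_C·(-55.0) = -36.7 − (-14.254) = -22.446
Substitute f_C = 0.791 − f_A:
f_A·(-18.3 − -55.0) = -22.446 − 0.791×(-55.0) = 21.059
f_A = 21.059 / 36.7 = 0.5738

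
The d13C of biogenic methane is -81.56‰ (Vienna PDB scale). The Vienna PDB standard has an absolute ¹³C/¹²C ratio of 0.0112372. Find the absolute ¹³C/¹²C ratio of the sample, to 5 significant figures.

0.010321

R_sample = R_standard × (d13C/1000 + 1)
R_sample = 0.0112372 × (-81.56/1000 + 1) = 0.0112372 × 0.918440
R_sample = 0.0103207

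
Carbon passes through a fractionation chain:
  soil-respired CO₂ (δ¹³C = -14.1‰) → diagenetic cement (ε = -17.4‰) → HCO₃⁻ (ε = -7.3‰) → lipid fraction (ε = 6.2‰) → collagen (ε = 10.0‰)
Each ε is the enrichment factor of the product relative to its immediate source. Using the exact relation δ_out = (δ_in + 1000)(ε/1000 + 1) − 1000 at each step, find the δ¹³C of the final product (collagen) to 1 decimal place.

-22.7‰

step 1: δ = (-14.10 + 1000)·(-17.4/1000 + 1) − 1000 = -31.25‰
step 2: δ = (-31.25 + 1000)·(-7.3/1000 + 1) − 1000 = -38.33‰
step 3: δ = (-38.33 + 1000)·(6.2/1000 + 1) − 1000 = -32.36‰
step 4: δ = (-32.36 + 1000)·(10.0/1000 + 1) − 1000 = -22.69‰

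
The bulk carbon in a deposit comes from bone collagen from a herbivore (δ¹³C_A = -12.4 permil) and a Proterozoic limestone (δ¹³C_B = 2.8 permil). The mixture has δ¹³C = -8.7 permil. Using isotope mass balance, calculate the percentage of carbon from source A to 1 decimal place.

75.7%

δ_mix = f_A·δ_A + (1 − f_A)·δ_B  ⇒  f_A = (δ_mix − δ_B)/(δ_A − δ_B)
f_A = (-8.7 − (2.8)) / (-12.4 − (2.8))
f_A = -11.5 / -15.2 = 0.7566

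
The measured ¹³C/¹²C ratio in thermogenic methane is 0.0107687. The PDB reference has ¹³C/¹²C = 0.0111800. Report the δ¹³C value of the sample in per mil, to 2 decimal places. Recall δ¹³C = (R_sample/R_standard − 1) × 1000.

-36.79 per mil

δ¹³C = (R_sample / R_standard − 1) × 1000
R_sample / R_standard = 0.0107687 / 0.0111800 = 0.963211
δ¹³C = (0.963211 − 1) × 1000 = -36.789 per mil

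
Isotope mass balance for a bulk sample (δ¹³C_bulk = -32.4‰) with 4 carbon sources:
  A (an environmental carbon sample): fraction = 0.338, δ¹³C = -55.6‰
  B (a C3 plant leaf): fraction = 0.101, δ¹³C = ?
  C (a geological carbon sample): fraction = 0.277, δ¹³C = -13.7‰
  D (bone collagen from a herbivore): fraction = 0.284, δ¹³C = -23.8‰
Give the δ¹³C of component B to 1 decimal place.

-30.2‰

Isotope mass balance: δ_bulk = Σ fᵢ·δᵢ.
-32.4 = 0.338×(-55.6) + 0.101×δ_B + 0.277×(-13.7) + 0.284×(-23.8)
0.101·δ_B = -32.4 − (-29.347) = -3.053
δ_B = -3.053 / 0.101 = -30.23‰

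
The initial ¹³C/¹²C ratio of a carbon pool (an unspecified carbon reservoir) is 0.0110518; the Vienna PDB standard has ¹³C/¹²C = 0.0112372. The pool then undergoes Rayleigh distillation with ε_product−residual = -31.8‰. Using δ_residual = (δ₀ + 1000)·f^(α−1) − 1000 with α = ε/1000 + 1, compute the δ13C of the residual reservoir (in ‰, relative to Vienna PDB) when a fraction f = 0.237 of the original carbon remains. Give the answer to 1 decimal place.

δ₀ = (0.0110518/0.0112372 − 1)×1000 = (0.983501 − 1)×1000 = -16.499‰
α − 1 = ε/1000 = -0.0318
f^(α−1) = 0.237^(-0.0318) = 1.046846
δ_res = (-16.499 + 1000) × 1.046846 − 1000 = 1029.575 − 1000 = 29.57‰

29.6‰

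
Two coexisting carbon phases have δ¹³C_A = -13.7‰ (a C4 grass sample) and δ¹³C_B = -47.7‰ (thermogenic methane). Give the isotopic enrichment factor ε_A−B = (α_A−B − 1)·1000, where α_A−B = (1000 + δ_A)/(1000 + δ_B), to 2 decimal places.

α_A−B = (1000 + -13.7) / (1000 + -47.7) = 986.3 / 952.3 = 1.035703
ε_A−B = (1.035703 − 1) × 1000 = 35.703‰
(The approximation ε ≈ δ_A − δ_B would give 34.0‰.)

35.70‰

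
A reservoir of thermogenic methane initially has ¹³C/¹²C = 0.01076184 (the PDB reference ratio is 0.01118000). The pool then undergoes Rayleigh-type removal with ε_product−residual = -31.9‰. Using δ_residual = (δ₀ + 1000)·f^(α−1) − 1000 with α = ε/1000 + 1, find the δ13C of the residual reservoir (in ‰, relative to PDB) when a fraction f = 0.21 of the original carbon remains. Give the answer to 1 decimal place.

δ₀ = (0.01076184/0.01118000 − 1)×1000 = (0.962597 − 1)×1000 = -37.403‰
α − 1 = ε/1000 = -0.0319
f^(α−1) = 0.21^(-0.0319) = 1.051045
δ_res = (-37.403 + 1000) × 1.051045 − 1000 = 1011.733 − 1000 = 11.73‰

11.7‰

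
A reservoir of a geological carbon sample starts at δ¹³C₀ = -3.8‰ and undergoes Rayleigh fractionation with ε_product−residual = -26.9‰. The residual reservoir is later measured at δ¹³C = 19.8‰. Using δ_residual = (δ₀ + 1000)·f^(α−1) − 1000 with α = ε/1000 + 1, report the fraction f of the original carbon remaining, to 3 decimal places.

0.419

α − 1 = ε/1000 = -0.0269
(δ_res + 1000)/(δ₀ + 1000) = (19.8 + 1000)/(-3.8 + 1000) = 1019.8/996.2 = 1.023690
f = 1.023690^(1/-0.0269) = exp(ln(1.023690)/-0.0269) = exp(0.02341/-0.0269)
f = exp(-0.8704) = 0.4188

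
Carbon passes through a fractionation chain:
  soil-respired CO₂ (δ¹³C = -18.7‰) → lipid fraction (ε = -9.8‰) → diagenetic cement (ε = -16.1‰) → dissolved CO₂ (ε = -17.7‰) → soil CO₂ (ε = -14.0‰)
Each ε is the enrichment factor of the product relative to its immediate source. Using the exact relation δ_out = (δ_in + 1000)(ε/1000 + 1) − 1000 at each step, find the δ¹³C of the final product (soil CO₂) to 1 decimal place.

step 1: δ = (-18.70 + 1000)·(-9.8/1000 + 1) − 1000 = -28.32‰
step 2: δ = (-28.32 + 1000)·(-16.1/1000 + 1) − 1000 = -43.96‰
step 3: δ = (-43.96 + 1000)·(-17.7/1000 + 1) − 1000 = -60.88‰
step 4: δ = (-60.88 + 1000)·(-14.0/1000 + 1) − 1000 = -74.03‰

-74.0‰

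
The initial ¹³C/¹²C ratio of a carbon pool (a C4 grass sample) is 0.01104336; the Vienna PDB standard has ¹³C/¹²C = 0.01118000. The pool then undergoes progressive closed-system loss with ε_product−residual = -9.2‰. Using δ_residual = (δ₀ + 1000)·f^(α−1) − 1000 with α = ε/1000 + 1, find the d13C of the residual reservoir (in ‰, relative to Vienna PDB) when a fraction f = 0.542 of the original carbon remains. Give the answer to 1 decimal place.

δ₀ = (0.01104336/0.01118000 − 1)×1000 = (0.987778 − 1)×1000 = -12.222‰
α − 1 = ε/1000 = -0.0092
f^(α−1) = 0.542^(-0.0092) = 1.005651
δ_res = (-12.222 + 1000) × 1.005651 − 1000 = 993.360 − 1000 = -6.64‰

-6.6‰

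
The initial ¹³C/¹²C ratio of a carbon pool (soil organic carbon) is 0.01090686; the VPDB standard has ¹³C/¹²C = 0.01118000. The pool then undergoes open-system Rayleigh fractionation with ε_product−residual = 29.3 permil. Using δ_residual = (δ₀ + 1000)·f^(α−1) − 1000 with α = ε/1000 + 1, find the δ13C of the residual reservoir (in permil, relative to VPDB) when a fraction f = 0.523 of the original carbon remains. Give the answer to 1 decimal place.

-42.8 permil

δ₀ = (0.01090686/0.01118000 − 1)×1000 = (0.975569 − 1)×1000 = -24.431 permil
α − 1 = ε/1000 = 0.0293
f^(α−1) = 0.523^(0.0293) = 0.981188
δ_res = (-24.431 + 1000) × 0.981188 − 1000 = 957.216 − 1000 = -42.78 permil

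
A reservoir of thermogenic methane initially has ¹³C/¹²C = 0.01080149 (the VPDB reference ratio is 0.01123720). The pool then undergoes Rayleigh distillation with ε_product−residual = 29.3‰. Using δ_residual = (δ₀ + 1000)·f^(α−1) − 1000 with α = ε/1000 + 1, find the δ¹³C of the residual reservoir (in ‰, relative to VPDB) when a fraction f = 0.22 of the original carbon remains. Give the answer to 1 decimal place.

δ₀ = (0.01080149/0.01123720 − 1)×1000 = (0.961226 − 1)×1000 = -38.774‰
α − 1 = ε/1000 = 0.0293
f^(α−1) = 0.22^(0.0293) = 0.956606
δ_res = (-38.774 + 1000) × 0.956606 − 1000 = 919.514 − 1000 = -80.49‰

-80.5‰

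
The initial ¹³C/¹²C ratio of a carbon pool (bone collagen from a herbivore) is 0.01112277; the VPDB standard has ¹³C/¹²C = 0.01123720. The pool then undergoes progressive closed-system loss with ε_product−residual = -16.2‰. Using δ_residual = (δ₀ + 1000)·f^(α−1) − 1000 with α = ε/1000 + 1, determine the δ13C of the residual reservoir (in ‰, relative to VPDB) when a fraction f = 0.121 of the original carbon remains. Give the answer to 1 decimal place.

24.3‰

δ₀ = (0.01112277/0.01123720 − 1)×1000 = (0.989817 − 1)×1000 = -10.183‰
α − 1 = ε/1000 = -0.0162
f^(α−1) = 0.121^(-0.0162) = 1.034806
δ_res = (-10.183 + 1000) × 1.034806 − 1000 = 1024.268 − 1000 = 24.27‰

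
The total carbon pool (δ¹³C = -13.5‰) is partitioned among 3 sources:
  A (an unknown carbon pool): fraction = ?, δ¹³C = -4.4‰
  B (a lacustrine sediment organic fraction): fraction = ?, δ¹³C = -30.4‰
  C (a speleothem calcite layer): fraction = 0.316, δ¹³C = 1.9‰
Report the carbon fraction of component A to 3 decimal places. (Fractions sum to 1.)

0.257

Let f_A and f_B be the unknown fractions; fractions sum to 1 so f_A + f_B = 0.684.
Mass balance: Σ fᵢ·δᵢ = δ_bulk ⇒ f_A·(-4.4) + f_B·(-30.4) = -13.5 − (0.600) = -14.100
Substitute f_B = 0.684 − f_A:
f_A·(-4.4 − -30.4) = -14.100 − 0.684×(-30.4) = 6.693
f_A = 6.693 / 26.0 = 0.2574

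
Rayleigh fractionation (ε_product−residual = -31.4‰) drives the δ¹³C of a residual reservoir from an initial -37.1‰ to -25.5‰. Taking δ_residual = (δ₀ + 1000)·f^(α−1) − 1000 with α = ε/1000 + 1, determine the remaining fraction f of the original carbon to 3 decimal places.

α − 1 = ε/1000 = -0.0314
(δ_res + 1000)/(δ₀ + 1000) = (-25.5 + 1000)/(-37.1 + 1000) = 974.5/962.9 = 1.012047
f = 1.012047^(1/-0.0314) = exp(ln(1.012047)/-0.0314) = exp(0.01197/-0.0314)
f = exp(-0.3814) = 0.6829

0.683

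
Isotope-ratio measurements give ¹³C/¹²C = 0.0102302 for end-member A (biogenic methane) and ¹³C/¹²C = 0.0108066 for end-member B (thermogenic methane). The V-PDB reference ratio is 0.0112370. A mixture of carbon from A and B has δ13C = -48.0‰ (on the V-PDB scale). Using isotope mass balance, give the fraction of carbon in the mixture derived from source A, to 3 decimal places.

δ_A = (0.0102302/0.0112370 − 1)×1000 = (0.910403 − 1)×1000 = -89.597‰
δ_B = (0.0108066/0.0112370 − 1)×1000 = (0.961698 − 1)×1000 = -38.302‰
f_A = (δ_mix − δ_B)/(δ_A − δ_B) = (-48.0 − (-38.302))/(-89.597 − (-38.302))
f_A = -9.698 / -51.295 = 0.1891

0.189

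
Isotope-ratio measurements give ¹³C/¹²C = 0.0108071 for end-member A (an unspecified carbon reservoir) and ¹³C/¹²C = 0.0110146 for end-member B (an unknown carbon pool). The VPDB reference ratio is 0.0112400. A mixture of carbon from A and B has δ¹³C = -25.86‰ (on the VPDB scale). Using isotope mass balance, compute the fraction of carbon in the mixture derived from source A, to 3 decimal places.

0.315

δ_A = (0.0108071/0.0112400 − 1)×1000 = (0.961486 − 1)×1000 = -38.514‰
δ_B = (0.0110146/0.0112400 − 1)×1000 = (0.979947 − 1)×1000 = -20.053‰
f_A = (δ_mix − δ_B)/(δ_A − δ_B) = (-25.86 − (-20.053))/(-38.514 − (-20.053))
f_A = -5.807 / -18.461 = 0.3145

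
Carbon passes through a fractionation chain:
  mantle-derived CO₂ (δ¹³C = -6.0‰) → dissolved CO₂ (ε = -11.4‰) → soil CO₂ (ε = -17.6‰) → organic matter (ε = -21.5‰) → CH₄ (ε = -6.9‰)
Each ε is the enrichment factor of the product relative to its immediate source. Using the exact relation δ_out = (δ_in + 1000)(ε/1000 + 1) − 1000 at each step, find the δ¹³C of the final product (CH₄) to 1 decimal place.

-61.9‰

step 1: δ = (-6.00 + 1000)·(-11.4/1000 + 1) − 1000 = -17.33‰
step 2: δ = (-17.33 + 1000)·(-17.6/1000 + 1) − 1000 = -34.63‰
step 3: δ = (-34.63 + 1000)·(-21.5/1000 + 1) − 1000 = -55.38‰
step 4: δ = (-55.38 + 1000)·(-6.9/1000 + 1) − 1000 = -61.90‰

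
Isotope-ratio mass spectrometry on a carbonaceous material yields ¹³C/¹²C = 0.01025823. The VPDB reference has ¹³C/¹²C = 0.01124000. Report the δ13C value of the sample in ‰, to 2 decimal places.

-87.35‰

δ13C = (R_sample / R_standard − 1) × 1000
R_sample / R_standard = 0.01025823 / 0.01124000 = 0.912654
δ13C = (0.912654 − 1) × 1000 = -87.346‰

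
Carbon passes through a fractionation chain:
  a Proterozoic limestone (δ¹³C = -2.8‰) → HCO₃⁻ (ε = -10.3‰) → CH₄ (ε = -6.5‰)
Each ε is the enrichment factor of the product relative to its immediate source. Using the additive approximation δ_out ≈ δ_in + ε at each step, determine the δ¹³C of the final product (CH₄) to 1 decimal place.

step 1: δ ≈ -2.8 + (-10.3) = -13.1‰
step 2: δ ≈ -13.1 + (-6.5) = -19.6‰

-19.6‰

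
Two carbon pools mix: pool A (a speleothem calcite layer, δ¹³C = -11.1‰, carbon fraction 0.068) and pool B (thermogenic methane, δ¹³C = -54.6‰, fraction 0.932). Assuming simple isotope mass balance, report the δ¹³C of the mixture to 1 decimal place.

δ_mix = f_A·δ_A + f_B·δ_B
δ_mix = 0.068 × (-11.1) + 0.932 × (-54.6)
δ_mix = -0.75 + -50.89 = -51.64‰

-51.6‰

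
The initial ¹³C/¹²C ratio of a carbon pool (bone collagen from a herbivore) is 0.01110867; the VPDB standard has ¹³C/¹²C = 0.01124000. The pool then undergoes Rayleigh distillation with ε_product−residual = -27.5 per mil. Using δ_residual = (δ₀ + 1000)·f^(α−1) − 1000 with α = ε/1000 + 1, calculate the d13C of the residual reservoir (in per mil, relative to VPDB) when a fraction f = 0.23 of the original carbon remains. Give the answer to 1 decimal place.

δ₀ = (0.01110867/0.01124000 − 1)×1000 = (0.988316 − 1)×1000 = -11.684 per mil
α − 1 = ε/1000 = -0.0275
f^(α−1) = 0.23^(-0.0275) = 1.041244
δ_res = (-11.684 + 1000) × 1.041244 − 1000 = 1029.078 − 1000 = 29.08 per mil

29.1 per mil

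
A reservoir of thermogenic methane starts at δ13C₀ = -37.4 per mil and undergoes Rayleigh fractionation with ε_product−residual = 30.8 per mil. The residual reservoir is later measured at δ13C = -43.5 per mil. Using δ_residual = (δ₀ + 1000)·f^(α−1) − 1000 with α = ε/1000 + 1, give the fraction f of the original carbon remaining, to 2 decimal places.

α − 1 = ε/1000 = 0.0308
(δ_res + 1000)/(δ₀ + 1000) = (-43.5 + 1000)/(-37.4 + 1000) = 956.5/962.6 = 0.993663
f = 0.993663^(1/0.0308) = exp(ln(0.993663)/0.0308) = exp(-0.00636/0.0308)
f = exp(-0.2064) = 0.8135

0.81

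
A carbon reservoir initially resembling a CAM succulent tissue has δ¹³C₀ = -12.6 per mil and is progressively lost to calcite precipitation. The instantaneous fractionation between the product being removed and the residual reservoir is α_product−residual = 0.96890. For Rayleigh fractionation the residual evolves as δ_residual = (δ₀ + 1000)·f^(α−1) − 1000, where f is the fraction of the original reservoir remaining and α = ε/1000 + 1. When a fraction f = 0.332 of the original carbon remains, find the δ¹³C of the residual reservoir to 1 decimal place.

21.8 per mil

Rayleigh residual: δ_res = (δ₀ + 1000)·f^(α−1) − 1000
α − 1 = -0.03110
f^(α−1) = 0.332^(-0.03110) = 1.034886
δ_res = (-12.6 + 1000) × 1.034886 − 1000 = 1021.847 − 1000 = 21.85 per mil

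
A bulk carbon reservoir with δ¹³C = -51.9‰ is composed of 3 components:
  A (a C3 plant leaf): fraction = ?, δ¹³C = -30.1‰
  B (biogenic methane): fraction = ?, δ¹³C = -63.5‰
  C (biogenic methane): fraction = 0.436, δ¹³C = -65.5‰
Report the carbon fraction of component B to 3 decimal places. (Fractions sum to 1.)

Let f_B and f_A be the unknown fractions; fractions sum to 1 so f_B + f_A = 0.564.
Mass balance: Σ fᵢ·δᵢ = δ_bulk ⇒ f_B·(-63.5) + f_A·(-30.1) = -51.9 − (-28.558) = -23.342
Substitute f_A = 0.564 − f_B:
f_B·(-63.5 − -30.1) = -23.342 − 0.564×(-30.1) = -6.366
f_B = -6.366 / -33.4 = 0.1906

0.191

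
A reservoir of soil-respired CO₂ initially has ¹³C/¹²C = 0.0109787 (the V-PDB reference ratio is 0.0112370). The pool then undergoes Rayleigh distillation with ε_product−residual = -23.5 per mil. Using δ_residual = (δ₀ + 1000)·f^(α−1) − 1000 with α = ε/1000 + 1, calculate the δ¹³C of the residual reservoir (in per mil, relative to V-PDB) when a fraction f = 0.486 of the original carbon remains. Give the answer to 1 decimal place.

δ₀ = (0.0109787/0.0112370 − 1)×1000 = (0.977013 − 1)×1000 = -22.987 per mil
α − 1 = ε/1000 = -0.0235
f^(α−1) = 0.486^(-0.0235) = 1.017101
δ_res = (-22.987 + 1000) × 1.017101 − 1000 = 993.721 − 1000 = -6.28 per mil

-6.3 per mil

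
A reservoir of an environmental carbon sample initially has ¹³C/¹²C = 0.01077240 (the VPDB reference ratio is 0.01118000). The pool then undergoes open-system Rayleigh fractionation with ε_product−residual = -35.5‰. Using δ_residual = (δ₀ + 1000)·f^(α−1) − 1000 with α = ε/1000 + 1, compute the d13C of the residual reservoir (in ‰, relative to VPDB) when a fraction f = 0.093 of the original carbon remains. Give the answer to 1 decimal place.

48.3‰

δ₀ = (0.01077240/0.01118000 − 1)×1000 = (0.963542 − 1)×1000 = -36.458‰
α − 1 = ε/1000 = -0.0355
f^(α−1) = 0.093^(-0.0355) = 1.087975
δ_res = (-36.458 + 1000) × 1.087975 − 1000 = 1048.310 − 1000 = 48.31‰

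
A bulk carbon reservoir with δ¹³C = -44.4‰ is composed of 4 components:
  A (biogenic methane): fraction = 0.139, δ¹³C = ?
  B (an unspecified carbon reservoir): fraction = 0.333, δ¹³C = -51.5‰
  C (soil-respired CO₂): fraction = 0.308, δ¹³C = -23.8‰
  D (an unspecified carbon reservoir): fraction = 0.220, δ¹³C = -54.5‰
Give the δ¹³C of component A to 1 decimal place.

Isotope mass balance: δ_bulk = Σ fᵢ·δᵢ.
-44.4 = 0.139×δ_A + 0.333×(-51.5) + 0.308×(-23.8) + 0.220×(-54.5)
0.139·δ_A = -44.4 − (-36.470) = -7.930
δ_A = -7.930 / 0.139 = -57.05‰

-57.1‰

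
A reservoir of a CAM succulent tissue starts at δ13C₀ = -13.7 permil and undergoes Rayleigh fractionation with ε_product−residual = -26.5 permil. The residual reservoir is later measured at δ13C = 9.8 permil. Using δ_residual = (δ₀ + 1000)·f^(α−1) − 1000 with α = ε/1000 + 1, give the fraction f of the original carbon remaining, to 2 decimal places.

α − 1 = ε/1000 = -0.0265
(δ_res + 1000)/(δ₀ + 1000) = (9.8 + 1000)/(-13.7 + 1000) = 1009.8/986.3 = 1.023826
f = 1.023826^(1/-0.0265) = exp(ln(1.023826)/-0.0265) = exp(0.02355/-0.0265)
f = exp(-0.8886) = 0.4112

0.41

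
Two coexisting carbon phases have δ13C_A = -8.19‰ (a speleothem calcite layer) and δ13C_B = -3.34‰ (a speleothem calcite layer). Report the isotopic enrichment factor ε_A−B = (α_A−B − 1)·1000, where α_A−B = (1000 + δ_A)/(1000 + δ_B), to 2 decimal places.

α_A−B = (1000 + -8.19) / (1000 + -3.34) = 991.81 / 996.66 = 0.995134
ε_A−B = (0.995134 − 1) × 1000 = -4.866‰
(The approximation ε ≈ δ_A − δ_B would give -4.85‰.)

-4.87‰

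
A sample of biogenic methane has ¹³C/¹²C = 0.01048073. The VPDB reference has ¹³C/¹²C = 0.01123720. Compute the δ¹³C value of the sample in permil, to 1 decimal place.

-67.3 permil

δ¹³C = (R_sample / R_standard − 1) × 1000
R_sample / R_standard = 0.01048073 / 0.01123720 = 0.932682
δ¹³C = (0.932682 − 1) × 1000 = -67.32 permil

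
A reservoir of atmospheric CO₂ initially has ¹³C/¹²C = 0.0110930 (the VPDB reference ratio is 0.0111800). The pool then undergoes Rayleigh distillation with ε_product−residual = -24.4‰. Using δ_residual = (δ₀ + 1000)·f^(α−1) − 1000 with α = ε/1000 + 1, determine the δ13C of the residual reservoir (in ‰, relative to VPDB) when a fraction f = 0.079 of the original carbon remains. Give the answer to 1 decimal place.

δ₀ = (0.0110930/0.0111800 − 1)×1000 = (0.992218 − 1)×1000 = -7.782‰
α − 1 = ε/1000 = -0.0244
f^(α−1) = 0.079^(-0.0244) = 1.063893
δ_res = (-7.782 + 1000) × 1.063893 − 1000 = 1055.614 − 1000 = 55.61‰

55.6‰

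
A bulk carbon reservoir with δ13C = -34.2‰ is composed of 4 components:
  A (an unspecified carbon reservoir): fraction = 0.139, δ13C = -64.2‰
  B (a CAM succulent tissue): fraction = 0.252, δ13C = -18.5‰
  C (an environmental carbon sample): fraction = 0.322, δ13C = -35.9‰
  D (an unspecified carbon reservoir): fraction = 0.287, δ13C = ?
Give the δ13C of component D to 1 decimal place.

Isotope mass balance: δ_bulk = Σ fᵢ·δᵢ.
-34.2 = 0.139×(-64.2) + 0.252×(-18.5) + 0.322×(-35.9) + 0.287×δ_D
0.287·δ_D = -34.2 − (-25.146) = -9.054
δ_D = -9.054 / 0.287 = -31.55‰

-31.5‰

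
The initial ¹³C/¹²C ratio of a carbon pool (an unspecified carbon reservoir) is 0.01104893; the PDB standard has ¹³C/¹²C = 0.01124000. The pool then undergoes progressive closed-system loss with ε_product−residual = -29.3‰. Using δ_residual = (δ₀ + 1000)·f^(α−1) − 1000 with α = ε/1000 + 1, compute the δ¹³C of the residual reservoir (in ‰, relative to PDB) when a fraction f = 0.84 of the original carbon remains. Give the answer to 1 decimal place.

δ₀ = (0.01104893/0.01124000 − 1)×1000 = (0.983001 − 1)×1000 = -16.999‰
α − 1 = ε/1000 = -0.0293
f^(α−1) = 0.84^(-0.0293) = 1.005122
δ_res = (-16.999 + 1000) × 1.005122 − 1000 = 988.035 − 1000 = -11.96‰

-12.0‰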